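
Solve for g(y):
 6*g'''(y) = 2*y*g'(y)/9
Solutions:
 g(y) = C1 + Integral(C2*airyai(y/3) + C3*airybi(y/3), y)


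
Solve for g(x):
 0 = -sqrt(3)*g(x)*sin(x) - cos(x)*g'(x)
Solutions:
 g(x) = C1*cos(x)^(sqrt(3))


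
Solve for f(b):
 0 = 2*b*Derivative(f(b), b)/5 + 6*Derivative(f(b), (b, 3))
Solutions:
 f(b) = C1 + Integral(C2*airyai(-15^(2/3)*b/15) + C3*airybi(-15^(2/3)*b/15), b)


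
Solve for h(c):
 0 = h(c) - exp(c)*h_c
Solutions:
 h(c) = C1*exp(-exp(-c))


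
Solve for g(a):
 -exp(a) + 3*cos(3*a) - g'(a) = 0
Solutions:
 g(a) = C1 - exp(a) + sin(3*a)


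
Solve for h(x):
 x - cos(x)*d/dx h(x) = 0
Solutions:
 h(x) = C1 + Integral(x/cos(x), x)


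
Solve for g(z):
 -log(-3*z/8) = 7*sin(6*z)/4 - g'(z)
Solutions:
 g(z) = C1 + z*log(-z) - 3*z*log(2) - z + z*log(3) - 7*cos(6*z)/24


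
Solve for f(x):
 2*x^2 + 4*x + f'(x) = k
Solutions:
 f(x) = C1 + k*x - 2*x^3/3 - 2*x^2


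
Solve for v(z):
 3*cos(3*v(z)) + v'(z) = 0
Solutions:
 v(z) = -asin((C1 + exp(18*z))/(C1 - exp(18*z)))/3 + pi/3
 v(z) = asin((C1 + exp(18*z))/(C1 - exp(18*z)))/3


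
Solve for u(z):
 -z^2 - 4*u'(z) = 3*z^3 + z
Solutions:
 u(z) = C1 - 3*z^4/16 - z^3/12 - z^2/8


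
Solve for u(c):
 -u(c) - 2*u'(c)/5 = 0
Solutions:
 u(c) = C1*exp(-5*c/2)


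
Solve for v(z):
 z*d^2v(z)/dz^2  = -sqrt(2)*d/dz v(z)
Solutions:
 v(z) = C1 + C2*z^(1 - sqrt(2))


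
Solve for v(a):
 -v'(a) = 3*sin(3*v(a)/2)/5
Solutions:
 3*a/5 + log(cos(3*v(a)/2) - 1)/3 - log(cos(3*v(a)/2) + 1)/3 = C1


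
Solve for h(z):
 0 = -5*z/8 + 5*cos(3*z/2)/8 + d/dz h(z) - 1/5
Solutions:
 h(z) = C1 + 5*z^2/16 + z/5 - 5*sin(3*z/2)/12


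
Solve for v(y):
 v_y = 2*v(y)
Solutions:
 v(y) = C1*exp(2*y)


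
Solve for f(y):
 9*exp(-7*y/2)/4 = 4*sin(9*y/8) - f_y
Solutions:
 f(y) = C1 - 32*cos(9*y/8)/9 + 9*exp(-7*y/2)/14


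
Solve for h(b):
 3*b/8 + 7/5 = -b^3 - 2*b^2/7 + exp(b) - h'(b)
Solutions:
 h(b) = C1 - b^4/4 - 2*b^3/21 - 3*b^2/16 - 7*b/5 + exp(b)


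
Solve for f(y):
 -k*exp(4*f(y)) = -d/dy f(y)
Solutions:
 f(y) = log(-(-1/(C1 + 4*k*y))^(1/4))
 f(y) = log(-1/(C1 + 4*k*y))/4
 f(y) = log(-I*(-1/(C1 + 4*k*y))^(1/4))
 f(y) = log(I*(-1/(C1 + 4*k*y))^(1/4))


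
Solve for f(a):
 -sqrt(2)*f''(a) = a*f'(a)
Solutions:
 f(a) = C1 + C2*erf(2^(1/4)*a/2)


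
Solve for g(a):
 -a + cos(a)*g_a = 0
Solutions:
 g(a) = C1 + Integral(a/cos(a), a)


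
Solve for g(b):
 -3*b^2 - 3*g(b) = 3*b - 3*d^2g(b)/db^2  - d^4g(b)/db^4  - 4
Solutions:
 g(b) = C1*exp(-sqrt(2)*b*sqrt(-3 + sqrt(21))/2) + C2*exp(sqrt(2)*b*sqrt(-3 + sqrt(21))/2) + C3*sin(sqrt(2)*b*sqrt(3 + sqrt(21))/2) + C4*cos(sqrt(2)*b*sqrt(3 + sqrt(21))/2) - b^2 - b - 2/3


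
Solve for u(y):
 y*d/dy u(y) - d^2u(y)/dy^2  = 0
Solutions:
 u(y) = C1 + C2*erfi(sqrt(2)*y/2)


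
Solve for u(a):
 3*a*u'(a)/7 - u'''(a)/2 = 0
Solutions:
 u(a) = C1 + Integral(C2*airyai(6^(1/3)*7^(2/3)*a/7) + C3*airybi(6^(1/3)*7^(2/3)*a/7), a)


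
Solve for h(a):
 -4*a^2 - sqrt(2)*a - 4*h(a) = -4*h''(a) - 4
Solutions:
 h(a) = C1*exp(-a) + C2*exp(a) - a^2 - sqrt(2)*a/4 - 1


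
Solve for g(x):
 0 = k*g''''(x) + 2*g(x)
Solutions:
 g(x) = C1*exp(-2^(1/4)*x*(-1/k)^(1/4)) + C2*exp(2^(1/4)*x*(-1/k)^(1/4)) + C3*exp(-2^(1/4)*I*x*(-1/k)^(1/4)) + C4*exp(2^(1/4)*I*x*(-1/k)^(1/4))


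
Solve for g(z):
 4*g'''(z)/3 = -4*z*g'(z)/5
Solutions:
 g(z) = C1 + Integral(C2*airyai(-3^(1/3)*5^(2/3)*z/5) + C3*airybi(-3^(1/3)*5^(2/3)*z/5), z)


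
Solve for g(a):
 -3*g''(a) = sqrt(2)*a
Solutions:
 g(a) = C1 + C2*a - sqrt(2)*a^3/18


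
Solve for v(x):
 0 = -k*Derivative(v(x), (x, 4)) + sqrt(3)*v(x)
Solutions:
 v(x) = C1*exp(-3^(1/8)*x*(1/k)^(1/4)) + C2*exp(3^(1/8)*x*(1/k)^(1/4)) + C3*exp(-3^(1/8)*I*x*(1/k)^(1/4)) + C4*exp(3^(1/8)*I*x*(1/k)^(1/4))


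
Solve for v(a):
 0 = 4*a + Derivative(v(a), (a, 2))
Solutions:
 v(a) = C1 + C2*a - 2*a^3/3


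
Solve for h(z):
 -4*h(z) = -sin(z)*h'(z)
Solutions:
 h(z) = C1*(cos(z)^2 - 2*cos(z) + 1)/(cos(z)^2 + 2*cos(z) + 1)


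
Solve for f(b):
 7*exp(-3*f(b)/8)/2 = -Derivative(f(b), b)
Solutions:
 f(b) = 8*log(C1 - 21*b/16)/3
 f(b) = 8*log(2^(2/3)*(-3^(1/3) - 3^(5/6)*I)*(C1 - 7*b)^(1/3)/8)
 f(b) = 8*log(2^(2/3)*(-3^(1/3) + 3^(5/6)*I)*(C1 - 7*b)^(1/3)/8)


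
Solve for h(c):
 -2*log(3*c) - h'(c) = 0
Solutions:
 h(c) = C1 - 2*c*log(c) - c*log(9) + 2*c


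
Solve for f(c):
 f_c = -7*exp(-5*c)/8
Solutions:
 f(c) = C1 + 7*exp(-5*c)/40


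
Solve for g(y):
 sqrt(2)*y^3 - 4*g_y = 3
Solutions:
 g(y) = C1 + sqrt(2)*y^4/16 - 3*y/4


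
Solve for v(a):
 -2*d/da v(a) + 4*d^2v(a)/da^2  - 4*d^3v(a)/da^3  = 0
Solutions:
 v(a) = C1 + (C2*sin(a/2) + C3*cos(a/2))*exp(a/2)


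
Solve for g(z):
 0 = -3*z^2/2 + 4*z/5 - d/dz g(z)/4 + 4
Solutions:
 g(z) = C1 - 2*z^3 + 8*z^2/5 + 16*z


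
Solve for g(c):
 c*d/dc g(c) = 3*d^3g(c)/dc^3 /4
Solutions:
 g(c) = C1 + Integral(C2*airyai(6^(2/3)*c/3) + C3*airybi(6^(2/3)*c/3), c)


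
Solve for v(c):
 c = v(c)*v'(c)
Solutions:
 v(c) = -sqrt(C1 + c^2)
 v(c) = sqrt(C1 + c^2)


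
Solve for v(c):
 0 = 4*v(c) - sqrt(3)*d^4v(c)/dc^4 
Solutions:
 v(c) = C1*exp(-sqrt(2)*3^(7/8)*c/3) + C2*exp(sqrt(2)*3^(7/8)*c/3) + C3*sin(sqrt(2)*3^(7/8)*c/3) + C4*cos(sqrt(2)*3^(7/8)*c/3)


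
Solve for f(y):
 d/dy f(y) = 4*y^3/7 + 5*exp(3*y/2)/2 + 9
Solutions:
 f(y) = C1 + y^4/7 + 9*y + 5*exp(3*y/2)/3


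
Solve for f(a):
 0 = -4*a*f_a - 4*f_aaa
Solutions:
 f(a) = C1 + Integral(C2*airyai(-a) + C3*airybi(-a), a)


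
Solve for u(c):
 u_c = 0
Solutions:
 u(c) = C1


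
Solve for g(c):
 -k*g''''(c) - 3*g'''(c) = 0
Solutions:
 g(c) = C1 + C2*c + C3*c^2 + C4*exp(-3*c/k)


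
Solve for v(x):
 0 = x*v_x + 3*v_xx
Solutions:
 v(x) = C1 + C2*erf(sqrt(6)*x/6)


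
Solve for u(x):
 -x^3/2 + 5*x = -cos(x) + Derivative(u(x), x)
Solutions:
 u(x) = C1 - x^4/8 + 5*x^2/2 + sin(x)


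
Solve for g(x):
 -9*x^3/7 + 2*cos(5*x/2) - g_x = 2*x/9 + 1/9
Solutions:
 g(x) = C1 - 9*x^4/28 - x^2/9 - x/9 + 4*sin(5*x/2)/5


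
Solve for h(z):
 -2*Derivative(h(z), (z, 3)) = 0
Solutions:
 h(z) = C1 + C2*z + C3*z^2


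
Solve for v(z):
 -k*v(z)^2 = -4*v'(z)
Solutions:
 v(z) = -4/(C1 + k*z)


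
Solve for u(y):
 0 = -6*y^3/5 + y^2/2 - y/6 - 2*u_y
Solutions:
 u(y) = C1 - 3*y^4/20 + y^3/12 - y^2/24


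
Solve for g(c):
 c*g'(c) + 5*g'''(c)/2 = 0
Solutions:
 g(c) = C1 + Integral(C2*airyai(-2^(1/3)*5^(2/3)*c/5) + C3*airybi(-2^(1/3)*5^(2/3)*c/5), c)


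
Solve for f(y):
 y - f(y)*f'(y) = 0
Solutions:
 f(y) = -sqrt(C1 + y^2)
 f(y) = sqrt(C1 + y^2)


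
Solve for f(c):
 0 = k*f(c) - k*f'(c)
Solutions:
 f(c) = C1*exp(c)


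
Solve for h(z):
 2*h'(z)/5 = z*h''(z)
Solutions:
 h(z) = C1 + C2*z^(7/5)


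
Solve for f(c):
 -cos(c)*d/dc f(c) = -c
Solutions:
 f(c) = C1 + Integral(c/cos(c), c)


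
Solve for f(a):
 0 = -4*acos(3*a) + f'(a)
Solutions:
 f(a) = C1 + 4*a*acos(3*a) - 4*sqrt(1 - 9*a^2)/3


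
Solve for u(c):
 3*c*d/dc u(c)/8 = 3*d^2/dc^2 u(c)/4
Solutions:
 u(c) = C1 + C2*erfi(c/2)


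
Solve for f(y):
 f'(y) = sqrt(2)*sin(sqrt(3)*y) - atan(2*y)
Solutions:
 f(y) = C1 - y*atan(2*y) + log(4*y^2 + 1)/4 - sqrt(6)*cos(sqrt(3)*y)/3


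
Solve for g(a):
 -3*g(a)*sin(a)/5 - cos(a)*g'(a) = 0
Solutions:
 g(a) = C1*cos(a)^(3/5)


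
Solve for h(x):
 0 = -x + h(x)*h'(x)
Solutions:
 h(x) = -sqrt(C1 + x^2)
 h(x) = sqrt(C1 + x^2)


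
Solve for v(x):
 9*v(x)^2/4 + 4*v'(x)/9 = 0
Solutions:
 v(x) = 16/(C1 + 81*x)


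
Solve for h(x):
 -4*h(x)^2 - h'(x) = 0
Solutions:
 h(x) = 1/(C1 + 4*x)


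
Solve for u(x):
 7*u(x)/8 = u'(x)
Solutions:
 u(x) = C1*exp(7*x/8)


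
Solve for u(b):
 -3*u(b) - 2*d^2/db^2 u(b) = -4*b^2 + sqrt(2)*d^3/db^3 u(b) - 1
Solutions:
 u(b) = C1*exp(b*(-4*sqrt(2) + 4*2^(2/3)/(9*sqrt(194) + 89*sqrt(2))^(1/3) + 2^(1/3)*(9*sqrt(194) + 89*sqrt(2))^(1/3))/12)*sin(2^(1/3)*sqrt(3)*b*(-(9*sqrt(194) + 89*sqrt(2))^(1/3) + 4*2^(1/3)/(9*sqrt(194) + 89*sqrt(2))^(1/3))/12) + C2*exp(b*(-4*sqrt(2) + 4*2^(2/3)/(9*sqrt(194) + 89*sqrt(2))^(1/3) + 2^(1/3)*(9*sqrt(194) + 89*sqrt(2))^(1/3))/12)*cos(2^(1/3)*sqrt(3)*b*(-(9*sqrt(194) + 89*sqrt(2))^(1/3) + 4*2^(1/3)/(9*sqrt(194) + 89*sqrt(2))^(1/3))/12) + C3*exp(-b*(4*2^(2/3)/(9*sqrt(194) + 89*sqrt(2))^(1/3) + 2*sqrt(2) + 2^(1/3)*(9*sqrt(194) + 89*sqrt(2))^(1/3))/6) + 4*b^2/3 - 13/9


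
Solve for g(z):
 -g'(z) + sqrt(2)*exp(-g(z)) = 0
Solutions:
 g(z) = log(C1 + sqrt(2)*z)


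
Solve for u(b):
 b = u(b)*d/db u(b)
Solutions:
 u(b) = -sqrt(C1 + b^2)
 u(b) = sqrt(C1 + b^2)


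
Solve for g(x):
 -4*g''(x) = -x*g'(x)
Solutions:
 g(x) = C1 + C2*erfi(sqrt(2)*x/4)


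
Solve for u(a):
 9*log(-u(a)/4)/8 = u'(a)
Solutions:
 -8*Integral(1/(log(-_y) - 2*log(2)), (_y, u(a)))/9 = C1 - a


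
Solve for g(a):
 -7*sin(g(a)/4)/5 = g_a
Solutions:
 7*a/5 + 2*log(cos(g(a)/4) - 1) - 2*log(cos(g(a)/4) + 1) = C1


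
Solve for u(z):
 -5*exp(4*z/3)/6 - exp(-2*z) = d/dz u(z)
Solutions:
 u(z) = C1 - 5*exp(4*z/3)/8 + exp(-2*z)/2


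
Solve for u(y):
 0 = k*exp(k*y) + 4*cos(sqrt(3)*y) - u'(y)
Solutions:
 u(y) = C1 + exp(k*y) + 4*sqrt(3)*sin(sqrt(3)*y)/3


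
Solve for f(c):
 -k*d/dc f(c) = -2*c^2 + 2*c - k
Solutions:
 f(c) = C1 + 2*c^3/(3*k) - c^2/k + c


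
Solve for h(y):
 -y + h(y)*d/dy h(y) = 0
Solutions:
 h(y) = -sqrt(C1 + y^2)
 h(y) = sqrt(C1 + y^2)


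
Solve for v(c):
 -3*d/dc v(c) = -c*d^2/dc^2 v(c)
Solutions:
 v(c) = C1 + C2*c^4


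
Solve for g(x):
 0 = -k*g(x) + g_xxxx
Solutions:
 g(x) = C1*exp(-k^(1/4)*x) + C2*exp(k^(1/4)*x) + C3*exp(-I*k^(1/4)*x) + C4*exp(I*k^(1/4)*x)


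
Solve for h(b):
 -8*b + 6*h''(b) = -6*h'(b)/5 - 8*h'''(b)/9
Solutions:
 h(b) = C1 + C2*exp(3*b*(-45 + sqrt(1785))/40) + C3*exp(-3*b*(sqrt(1785) + 45)/40) + 10*b^2/3 - 100*b/3


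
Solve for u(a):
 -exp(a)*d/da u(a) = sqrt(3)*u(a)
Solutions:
 u(a) = C1*exp(sqrt(3)*exp(-a))


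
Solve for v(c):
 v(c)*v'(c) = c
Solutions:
 v(c) = -sqrt(C1 + c^2)
 v(c) = sqrt(C1 + c^2)


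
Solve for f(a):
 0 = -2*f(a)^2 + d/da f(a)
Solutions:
 f(a) = -1/(C1 + 2*a)


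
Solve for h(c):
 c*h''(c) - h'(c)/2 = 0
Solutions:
 h(c) = C1 + C2*c^(3/2)


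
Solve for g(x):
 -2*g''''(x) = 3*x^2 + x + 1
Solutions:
 g(x) = C1 + C2*x + C3*x^2 + C4*x^3 - x^6/240 - x^5/240 - x^4/48


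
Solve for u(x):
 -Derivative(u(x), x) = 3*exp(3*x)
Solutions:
 u(x) = C1 - exp(3*x)


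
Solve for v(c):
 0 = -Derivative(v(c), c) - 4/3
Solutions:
 v(c) = C1 - 4*c/3


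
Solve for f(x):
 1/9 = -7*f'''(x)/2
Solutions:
 f(x) = C1 + C2*x + C3*x^2 - x^3/189


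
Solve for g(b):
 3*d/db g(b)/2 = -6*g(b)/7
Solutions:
 g(b) = C1*exp(-4*b/7)


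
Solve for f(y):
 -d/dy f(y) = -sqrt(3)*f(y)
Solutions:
 f(y) = C1*exp(sqrt(3)*y)


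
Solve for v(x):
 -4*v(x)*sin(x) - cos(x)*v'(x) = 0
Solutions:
 v(x) = C1*cos(x)^4


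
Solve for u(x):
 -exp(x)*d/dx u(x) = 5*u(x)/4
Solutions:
 u(x) = C1*exp(5*exp(-x)/4)


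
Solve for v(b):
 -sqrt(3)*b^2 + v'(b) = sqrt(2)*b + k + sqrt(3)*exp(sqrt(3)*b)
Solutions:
 v(b) = C1 + sqrt(3)*b^3/3 + sqrt(2)*b^2/2 + b*k + exp(sqrt(3)*b)


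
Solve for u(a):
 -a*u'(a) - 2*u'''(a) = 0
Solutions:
 u(a) = C1 + Integral(C2*airyai(-2^(2/3)*a/2) + C3*airybi(-2^(2/3)*a/2), a)


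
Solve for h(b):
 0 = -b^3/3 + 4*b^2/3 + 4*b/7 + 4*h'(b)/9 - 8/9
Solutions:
 h(b) = C1 + 3*b^4/16 - b^3 - 9*b^2/14 + 2*b


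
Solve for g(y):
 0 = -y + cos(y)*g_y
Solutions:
 g(y) = C1 + Integral(y/cos(y), y)


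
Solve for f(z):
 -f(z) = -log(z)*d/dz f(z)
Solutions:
 f(z) = C1*exp(li(z))


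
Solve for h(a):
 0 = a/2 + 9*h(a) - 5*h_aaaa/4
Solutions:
 h(a) = C1*exp(-5^(3/4)*sqrt(6)*a/5) + C2*exp(5^(3/4)*sqrt(6)*a/5) + C3*sin(5^(3/4)*sqrt(6)*a/5) + C4*cos(5^(3/4)*sqrt(6)*a/5) - a/18


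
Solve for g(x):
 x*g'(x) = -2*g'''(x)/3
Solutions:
 g(x) = C1 + Integral(C2*airyai(-2^(2/3)*3^(1/3)*x/2) + C3*airybi(-2^(2/3)*3^(1/3)*x/2), x)


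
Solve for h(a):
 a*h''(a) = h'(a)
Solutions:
 h(a) = C1 + C2*a^2


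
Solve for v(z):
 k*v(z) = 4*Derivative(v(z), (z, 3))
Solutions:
 v(z) = C1*exp(2^(1/3)*k^(1/3)*z/2) + C2*exp(2^(1/3)*k^(1/3)*z*(-1 + sqrt(3)*I)/4) + C3*exp(-2^(1/3)*k^(1/3)*z*(1 + sqrt(3)*I)/4)


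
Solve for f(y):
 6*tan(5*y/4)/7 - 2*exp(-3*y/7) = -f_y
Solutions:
 f(y) = C1 - 12*log(tan(5*y/4)^2 + 1)/35 - 14*exp(-3*y/7)/3


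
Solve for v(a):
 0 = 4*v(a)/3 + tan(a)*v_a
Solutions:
 v(a) = C1/sin(a)^(4/3)


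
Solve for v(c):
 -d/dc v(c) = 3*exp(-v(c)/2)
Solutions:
 v(c) = 2*log(C1 - 3*c/2)


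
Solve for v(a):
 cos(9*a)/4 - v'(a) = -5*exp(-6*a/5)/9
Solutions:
 v(a) = C1 + sin(9*a)/36 - 25*exp(-6*a/5)/54


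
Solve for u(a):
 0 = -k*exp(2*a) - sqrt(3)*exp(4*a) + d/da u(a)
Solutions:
 u(a) = C1 + k*exp(2*a)/2 + sqrt(3)*exp(4*a)/4


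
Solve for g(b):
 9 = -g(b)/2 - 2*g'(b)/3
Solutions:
 g(b) = C1*exp(-3*b/4) - 18


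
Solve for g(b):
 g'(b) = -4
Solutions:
 g(b) = C1 - 4*b


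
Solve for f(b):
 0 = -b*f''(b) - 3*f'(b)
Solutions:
 f(b) = C1 + C2/b^2


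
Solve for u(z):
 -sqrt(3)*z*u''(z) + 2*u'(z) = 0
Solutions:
 u(z) = C1 + C2*z^(1 + 2*sqrt(3)/3)


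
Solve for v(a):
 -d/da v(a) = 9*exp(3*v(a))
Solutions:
 v(a) = log((-3^(2/3) - 3*3^(1/6)*I)*(1/(C1 + 9*a))^(1/3)/6)
 v(a) = log((-3^(2/3) + 3*3^(1/6)*I)*(1/(C1 + 9*a))^(1/3)/6)
 v(a) = log(1/(C1 + 27*a))/3


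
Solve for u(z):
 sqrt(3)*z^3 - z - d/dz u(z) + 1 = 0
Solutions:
 u(z) = C1 + sqrt(3)*z^4/4 - z^2/2 + z


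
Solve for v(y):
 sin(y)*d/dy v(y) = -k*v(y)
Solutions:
 v(y) = C1*exp(k*(-log(cos(y) - 1) + log(cos(y) + 1))/2)


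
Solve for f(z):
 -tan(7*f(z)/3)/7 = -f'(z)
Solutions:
 f(z) = -3*asin(C1*exp(z/3))/7 + 3*pi/7
 f(z) = 3*asin(C1*exp(z/3))/7


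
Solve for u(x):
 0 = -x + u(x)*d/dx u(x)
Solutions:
 u(x) = -sqrt(C1 + x^2)
 u(x) = sqrt(C1 + x^2)


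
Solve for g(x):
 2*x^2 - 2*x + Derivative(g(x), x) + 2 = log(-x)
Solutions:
 g(x) = C1 - 2*x^3/3 + x^2 + x*log(-x) - 3*x


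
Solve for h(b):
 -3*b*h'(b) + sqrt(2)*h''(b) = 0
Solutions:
 h(b) = C1 + C2*erfi(2^(1/4)*sqrt(3)*b/2)


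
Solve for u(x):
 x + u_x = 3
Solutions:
 u(x) = C1 - x^2/2 + 3*x


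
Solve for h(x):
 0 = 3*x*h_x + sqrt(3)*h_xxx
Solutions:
 h(x) = C1 + Integral(C2*airyai(-3^(1/6)*x) + C3*airybi(-3^(1/6)*x), x)


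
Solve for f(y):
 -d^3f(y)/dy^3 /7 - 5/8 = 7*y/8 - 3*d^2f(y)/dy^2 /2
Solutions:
 f(y) = C1 + C2*y + C3*exp(21*y/2) + 7*y^3/72 + 17*y^2/72


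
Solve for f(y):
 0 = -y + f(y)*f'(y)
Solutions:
 f(y) = -sqrt(C1 + y^2)
 f(y) = sqrt(C1 + y^2)


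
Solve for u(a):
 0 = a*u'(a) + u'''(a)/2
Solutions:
 u(a) = C1 + Integral(C2*airyai(-2^(1/3)*a) + C3*airybi(-2^(1/3)*a), a)


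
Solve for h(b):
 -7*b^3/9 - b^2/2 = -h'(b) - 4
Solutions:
 h(b) = C1 + 7*b^4/36 + b^3/6 - 4*b


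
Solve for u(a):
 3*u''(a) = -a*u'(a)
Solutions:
 u(a) = C1 + C2*erf(sqrt(6)*a/6)


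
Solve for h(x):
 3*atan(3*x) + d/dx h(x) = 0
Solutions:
 h(x) = C1 - 3*x*atan(3*x) + log(9*x^2 + 1)/2


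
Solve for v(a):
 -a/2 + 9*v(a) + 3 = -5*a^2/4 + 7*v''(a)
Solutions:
 v(a) = C1*exp(-3*sqrt(7)*a/7) + C2*exp(3*sqrt(7)*a/7) - 5*a^2/36 + a/18 - 89/162


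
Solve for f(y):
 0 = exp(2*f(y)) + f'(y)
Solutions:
 f(y) = log(-sqrt(-1/(C1 - y))) - log(2)/2
 f(y) = log(-1/(C1 - y))/2 - log(2)/2


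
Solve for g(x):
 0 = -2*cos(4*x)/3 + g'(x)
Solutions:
 g(x) = C1 + sin(4*x)/6


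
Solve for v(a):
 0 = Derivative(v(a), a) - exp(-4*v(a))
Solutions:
 v(a) = log(-I*(C1 + 4*a)^(1/4))
 v(a) = log(I*(C1 + 4*a)^(1/4))
 v(a) = log(-(C1 + 4*a)^(1/4))
 v(a) = log(C1 + 4*a)/4


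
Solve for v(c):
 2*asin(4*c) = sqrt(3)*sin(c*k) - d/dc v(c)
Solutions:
 v(c) = C1 - 2*c*asin(4*c) - sqrt(1 - 16*c^2)/2 + sqrt(3)*Piecewise((-cos(c*k)/k, Ne(k, 0)), (0, True))


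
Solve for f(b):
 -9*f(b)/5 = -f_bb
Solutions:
 f(b) = C1*exp(-3*sqrt(5)*b/5) + C2*exp(3*sqrt(5)*b/5)


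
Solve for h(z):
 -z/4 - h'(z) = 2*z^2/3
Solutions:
 h(z) = C1 - 2*z^3/9 - z^2/8


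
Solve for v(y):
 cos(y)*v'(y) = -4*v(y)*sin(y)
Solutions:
 v(y) = C1*cos(y)^4


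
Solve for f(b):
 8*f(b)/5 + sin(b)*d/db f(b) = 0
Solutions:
 f(b) = C1*(cos(b) + 1)^(4/5)/(cos(b) - 1)^(4/5)


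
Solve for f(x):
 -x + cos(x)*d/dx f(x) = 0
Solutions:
 f(x) = C1 + Integral(x/cos(x), x)


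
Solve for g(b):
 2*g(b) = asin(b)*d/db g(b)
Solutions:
 g(b) = C1*exp(2*Integral(1/asin(b), b))


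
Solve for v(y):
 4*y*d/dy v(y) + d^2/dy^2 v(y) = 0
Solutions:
 v(y) = C1 + C2*erf(sqrt(2)*y)


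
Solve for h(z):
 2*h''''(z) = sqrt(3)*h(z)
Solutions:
 h(z) = C1*exp(-2^(3/4)*3^(1/8)*z/2) + C2*exp(2^(3/4)*3^(1/8)*z/2) + C3*sin(2^(3/4)*3^(1/8)*z/2) + C4*cos(2^(3/4)*3^(1/8)*z/2)


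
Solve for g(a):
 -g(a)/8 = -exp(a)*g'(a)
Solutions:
 g(a) = C1*exp(-exp(-a)/8)


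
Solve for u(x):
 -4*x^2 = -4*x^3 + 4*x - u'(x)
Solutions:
 u(x) = C1 - x^4 + 4*x^3/3 + 2*x^2


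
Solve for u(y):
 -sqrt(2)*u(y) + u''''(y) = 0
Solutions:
 u(y) = C1*exp(-2^(1/8)*y) + C2*exp(2^(1/8)*y) + C3*sin(2^(1/8)*y) + C4*cos(2^(1/8)*y)


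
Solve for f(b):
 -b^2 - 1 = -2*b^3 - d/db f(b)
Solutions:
 f(b) = C1 - b^4/2 + b^3/3 + b


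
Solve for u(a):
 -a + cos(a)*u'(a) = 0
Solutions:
 u(a) = C1 + Integral(a/cos(a), a)


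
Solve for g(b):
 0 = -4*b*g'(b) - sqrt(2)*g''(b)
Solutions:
 g(b) = C1 + C2*erf(2^(1/4)*b)


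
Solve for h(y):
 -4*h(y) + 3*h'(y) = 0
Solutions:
 h(y) = C1*exp(4*y/3)


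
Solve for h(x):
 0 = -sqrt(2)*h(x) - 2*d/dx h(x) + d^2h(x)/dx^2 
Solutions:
 h(x) = C1*exp(x*(1 - sqrt(1 + sqrt(2)))) + C2*exp(x*(1 + sqrt(1 + sqrt(2))))


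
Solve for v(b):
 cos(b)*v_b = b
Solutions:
 v(b) = C1 + Integral(b/cos(b), b)


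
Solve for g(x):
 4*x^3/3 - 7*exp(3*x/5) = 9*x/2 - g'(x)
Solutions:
 g(x) = C1 - x^4/3 + 9*x^2/4 + 35*exp(3*x/5)/3


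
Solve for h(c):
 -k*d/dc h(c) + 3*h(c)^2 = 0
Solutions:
 h(c) = -k/(C1*k + 3*c)


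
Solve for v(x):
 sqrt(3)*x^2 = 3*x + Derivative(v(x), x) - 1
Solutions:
 v(x) = C1 + sqrt(3)*x^3/3 - 3*x^2/2 + x


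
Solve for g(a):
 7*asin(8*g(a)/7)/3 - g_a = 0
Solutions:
 Integral(1/asin(8*_y/7), (_y, g(a))) = C1 + 7*a/3


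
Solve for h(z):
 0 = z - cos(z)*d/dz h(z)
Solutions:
 h(z) = C1 + Integral(z/cos(z), z)


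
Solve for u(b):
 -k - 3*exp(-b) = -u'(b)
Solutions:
 u(b) = C1 + b*k - 3*exp(-b)


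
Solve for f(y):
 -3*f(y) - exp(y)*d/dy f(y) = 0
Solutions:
 f(y) = C1*exp(3*exp(-y))


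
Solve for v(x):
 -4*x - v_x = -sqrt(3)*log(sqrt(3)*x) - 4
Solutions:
 v(x) = C1 - 2*x^2 + sqrt(3)*x*log(x) - sqrt(3)*x + sqrt(3)*x*log(3)/2 + 4*x


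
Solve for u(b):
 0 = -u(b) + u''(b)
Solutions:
 u(b) = C1*exp(-b) + C2*exp(b)


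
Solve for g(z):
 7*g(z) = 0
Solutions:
 g(z) = 0


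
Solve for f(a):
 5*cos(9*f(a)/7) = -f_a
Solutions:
 5*a - 7*log(sin(9*f(a)/7) - 1)/18 + 7*log(sin(9*f(a)/7) + 1)/18 = C1


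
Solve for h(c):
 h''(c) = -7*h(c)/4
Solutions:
 h(c) = C1*sin(sqrt(7)*c/2) + C2*cos(sqrt(7)*c/2)


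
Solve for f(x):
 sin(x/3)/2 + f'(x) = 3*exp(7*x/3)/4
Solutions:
 f(x) = C1 + 9*exp(7*x/3)/28 + 3*cos(x/3)/2


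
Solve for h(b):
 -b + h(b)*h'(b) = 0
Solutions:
 h(b) = -sqrt(C1 + b^2)
 h(b) = sqrt(C1 + b^2)


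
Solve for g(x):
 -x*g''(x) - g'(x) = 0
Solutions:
 g(x) = C1 + C2*log(x)


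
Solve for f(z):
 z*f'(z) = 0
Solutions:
 f(z) = C1


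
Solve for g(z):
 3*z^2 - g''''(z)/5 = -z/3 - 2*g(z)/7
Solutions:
 g(z) = C1*exp(-10^(1/4)*7^(3/4)*z/7) + C2*exp(10^(1/4)*7^(3/4)*z/7) + C3*sin(10^(1/4)*7^(3/4)*z/7) + C4*cos(10^(1/4)*7^(3/4)*z/7) - 21*z^2/2 - 7*z/6


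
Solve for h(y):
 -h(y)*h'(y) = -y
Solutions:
 h(y) = -sqrt(C1 + y^2)
 h(y) = sqrt(C1 + y^2)


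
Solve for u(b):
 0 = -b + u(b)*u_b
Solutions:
 u(b) = -sqrt(C1 + b^2)
 u(b) = sqrt(C1 + b^2)


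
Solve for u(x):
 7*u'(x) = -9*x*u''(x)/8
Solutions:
 u(x) = C1 + C2/x^(47/9)


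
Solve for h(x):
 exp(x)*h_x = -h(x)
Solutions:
 h(x) = C1*exp(exp(-x))


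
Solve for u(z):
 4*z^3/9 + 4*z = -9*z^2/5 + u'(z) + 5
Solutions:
 u(z) = C1 + z^4/9 + 3*z^3/5 + 2*z^2 - 5*z


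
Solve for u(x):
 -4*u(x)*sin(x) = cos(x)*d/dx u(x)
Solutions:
 u(x) = C1*cos(x)^4


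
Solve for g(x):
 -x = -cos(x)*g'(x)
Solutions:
 g(x) = C1 + Integral(x/cos(x), x)


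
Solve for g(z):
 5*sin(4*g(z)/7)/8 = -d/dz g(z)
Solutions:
 5*z/8 + 7*log(cos(4*g(z)/7) - 1)/8 - 7*log(cos(4*g(z)/7) + 1)/8 = C1


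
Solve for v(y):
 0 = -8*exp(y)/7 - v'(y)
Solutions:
 v(y) = C1 - 8*exp(y)/7


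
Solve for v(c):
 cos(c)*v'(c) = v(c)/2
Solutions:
 v(c) = C1*(sin(c) + 1)^(1/4)/(sin(c) - 1)^(1/4)


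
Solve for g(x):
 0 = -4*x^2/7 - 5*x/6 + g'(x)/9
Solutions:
 g(x) = C1 + 12*x^3/7 + 15*x^2/4


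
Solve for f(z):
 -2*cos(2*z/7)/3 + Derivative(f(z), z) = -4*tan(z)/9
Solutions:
 f(z) = C1 + 4*log(cos(z))/9 + 7*sin(2*z/7)/3


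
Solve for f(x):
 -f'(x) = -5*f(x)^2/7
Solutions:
 f(x) = -7/(C1 + 5*x)


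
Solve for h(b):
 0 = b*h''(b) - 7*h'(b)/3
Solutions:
 h(b) = C1 + C2*b^(10/3)


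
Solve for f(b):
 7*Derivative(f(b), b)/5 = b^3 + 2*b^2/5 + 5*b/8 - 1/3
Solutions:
 f(b) = C1 + 5*b^4/28 + 2*b^3/21 + 25*b^2/112 - 5*b/21


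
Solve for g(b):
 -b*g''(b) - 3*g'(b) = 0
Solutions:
 g(b) = C1 + C2/b^2


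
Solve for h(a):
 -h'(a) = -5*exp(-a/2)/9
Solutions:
 h(a) = C1 - 10*exp(-a/2)/9


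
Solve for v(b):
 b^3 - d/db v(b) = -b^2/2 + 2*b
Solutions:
 v(b) = C1 + b^4/4 + b^3/6 - b^2


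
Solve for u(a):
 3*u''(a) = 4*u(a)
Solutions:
 u(a) = C1*exp(-2*sqrt(3)*a/3) + C2*exp(2*sqrt(3)*a/3)


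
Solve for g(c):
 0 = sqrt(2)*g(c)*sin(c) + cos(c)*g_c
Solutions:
 g(c) = C1*cos(c)^(sqrt(2))


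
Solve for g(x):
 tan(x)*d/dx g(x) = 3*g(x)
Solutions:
 g(x) = C1*sin(x)^3


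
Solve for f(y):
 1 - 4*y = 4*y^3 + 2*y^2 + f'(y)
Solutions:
 f(y) = C1 - y^4 - 2*y^3/3 - 2*y^2 + y


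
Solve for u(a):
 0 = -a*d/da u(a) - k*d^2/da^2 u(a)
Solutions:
 u(a) = C1 + C2*sqrt(k)*erf(sqrt(2)*a*sqrt(1/k)/2)


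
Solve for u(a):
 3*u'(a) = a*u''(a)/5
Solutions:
 u(a) = C1 + C2*a^16


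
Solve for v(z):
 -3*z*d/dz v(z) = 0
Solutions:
 v(z) = C1


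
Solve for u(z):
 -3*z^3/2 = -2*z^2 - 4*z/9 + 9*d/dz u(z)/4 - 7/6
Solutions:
 u(z) = C1 - z^4/6 + 8*z^3/27 + 8*z^2/81 + 14*z/27


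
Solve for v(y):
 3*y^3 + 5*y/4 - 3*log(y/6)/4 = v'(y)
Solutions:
 v(y) = C1 + 3*y^4/4 + 5*y^2/8 - 3*y*log(y)/4 + 3*y/4 + 3*y*log(6)/4


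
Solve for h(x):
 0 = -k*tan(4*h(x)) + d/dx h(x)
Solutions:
 h(x) = -asin(C1*exp(4*k*x))/4 + pi/4
 h(x) = asin(C1*exp(4*k*x))/4


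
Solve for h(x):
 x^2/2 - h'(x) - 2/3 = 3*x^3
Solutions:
 h(x) = C1 - 3*x^4/4 + x^3/6 - 2*x/3


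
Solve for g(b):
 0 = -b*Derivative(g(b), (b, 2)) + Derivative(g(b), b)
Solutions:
 g(b) = C1 + C2*b^2


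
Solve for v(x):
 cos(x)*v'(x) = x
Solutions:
 v(x) = C1 + Integral(x/cos(x), x)


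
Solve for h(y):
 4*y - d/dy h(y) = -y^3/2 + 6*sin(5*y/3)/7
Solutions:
 h(y) = C1 + y^4/8 + 2*y^2 + 18*cos(5*y/3)/35


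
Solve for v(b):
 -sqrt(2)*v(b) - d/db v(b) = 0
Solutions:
 v(b) = C1*exp(-sqrt(2)*b)


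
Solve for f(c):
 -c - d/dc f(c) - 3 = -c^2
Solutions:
 f(c) = C1 + c^3/3 - c^2/2 - 3*c


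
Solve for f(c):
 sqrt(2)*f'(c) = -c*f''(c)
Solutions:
 f(c) = C1 + C2*c^(1 - sqrt(2))


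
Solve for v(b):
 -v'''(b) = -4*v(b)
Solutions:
 v(b) = C3*exp(2^(2/3)*b) + (C1*sin(2^(2/3)*sqrt(3)*b/2) + C2*cos(2^(2/3)*sqrt(3)*b/2))*exp(-2^(2/3)*b/2)


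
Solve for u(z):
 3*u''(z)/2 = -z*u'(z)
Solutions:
 u(z) = C1 + C2*erf(sqrt(3)*z/3)


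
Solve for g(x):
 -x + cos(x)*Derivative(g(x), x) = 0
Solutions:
 g(x) = C1 + Integral(x/cos(x), x)


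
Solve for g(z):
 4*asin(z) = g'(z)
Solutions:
 g(z) = C1 + 4*z*asin(z) + 4*sqrt(1 - z^2)


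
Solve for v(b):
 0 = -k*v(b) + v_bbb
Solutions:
 v(b) = C1*exp(b*k^(1/3)) + C2*exp(b*k^(1/3)*(-1 + sqrt(3)*I)/2) + C3*exp(-b*k^(1/3)*(1 + sqrt(3)*I)/2)


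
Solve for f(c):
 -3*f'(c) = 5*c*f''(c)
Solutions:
 f(c) = C1 + C2*c^(2/5)


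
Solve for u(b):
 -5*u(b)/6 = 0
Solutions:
 u(b) = 0


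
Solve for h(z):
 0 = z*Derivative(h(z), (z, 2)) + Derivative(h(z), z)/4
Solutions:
 h(z) = C1 + C2*z^(3/4)


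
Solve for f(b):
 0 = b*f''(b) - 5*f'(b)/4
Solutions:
 f(b) = C1 + C2*b^(9/4)


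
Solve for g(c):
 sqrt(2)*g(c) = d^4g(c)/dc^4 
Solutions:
 g(c) = C1*exp(-2^(1/8)*c) + C2*exp(2^(1/8)*c) + C3*sin(2^(1/8)*c) + C4*cos(2^(1/8)*c)


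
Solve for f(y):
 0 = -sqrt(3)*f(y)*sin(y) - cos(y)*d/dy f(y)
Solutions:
 f(y) = C1*cos(y)^(sqrt(3))


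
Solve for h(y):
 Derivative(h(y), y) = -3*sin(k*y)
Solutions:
 h(y) = C1 + 3*cos(k*y)/k


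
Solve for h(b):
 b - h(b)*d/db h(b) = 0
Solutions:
 h(b) = -sqrt(C1 + b^2)
 h(b) = sqrt(C1 + b^2)


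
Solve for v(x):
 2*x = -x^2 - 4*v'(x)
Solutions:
 v(x) = C1 - x^3/12 - x^2/4


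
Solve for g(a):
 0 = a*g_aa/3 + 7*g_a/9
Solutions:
 g(a) = C1 + C2/a^(4/3)


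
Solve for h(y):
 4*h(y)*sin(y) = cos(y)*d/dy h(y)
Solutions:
 h(y) = C1/cos(y)^4


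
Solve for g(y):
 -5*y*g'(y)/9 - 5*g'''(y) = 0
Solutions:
 g(y) = C1 + Integral(C2*airyai(-3^(1/3)*y/3) + C3*airybi(-3^(1/3)*y/3), y)


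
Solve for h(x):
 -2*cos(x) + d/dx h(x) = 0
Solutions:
 h(x) = C1 + 2*sin(x)


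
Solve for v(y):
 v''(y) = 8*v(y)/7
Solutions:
 v(y) = C1*exp(-2*sqrt(14)*y/7) + C2*exp(2*sqrt(14)*y/7)


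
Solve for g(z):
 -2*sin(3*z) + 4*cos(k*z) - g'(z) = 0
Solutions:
 g(z) = C1 + 2*cos(3*z)/3 + 4*sin(k*z)/k


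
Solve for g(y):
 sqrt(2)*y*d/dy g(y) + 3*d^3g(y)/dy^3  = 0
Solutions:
 g(y) = C1 + Integral(C2*airyai(-2^(1/6)*3^(2/3)*y/3) + C3*airybi(-2^(1/6)*3^(2/3)*y/3), y)


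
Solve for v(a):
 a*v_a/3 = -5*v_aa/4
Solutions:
 v(a) = C1 + C2*erf(sqrt(30)*a/15)


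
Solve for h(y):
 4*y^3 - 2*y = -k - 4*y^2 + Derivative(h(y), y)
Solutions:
 h(y) = C1 + k*y + y^4 + 4*y^3/3 - y^2


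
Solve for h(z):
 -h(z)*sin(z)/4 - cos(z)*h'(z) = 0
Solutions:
 h(z) = C1*cos(z)^(1/4)


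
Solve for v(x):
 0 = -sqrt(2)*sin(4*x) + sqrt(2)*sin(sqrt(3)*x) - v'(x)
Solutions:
 v(x) = C1 + sqrt(2)*cos(4*x)/4 - sqrt(6)*cos(sqrt(3)*x)/3


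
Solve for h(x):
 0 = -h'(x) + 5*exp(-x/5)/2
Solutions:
 h(x) = C1 - 25*exp(-x/5)/2


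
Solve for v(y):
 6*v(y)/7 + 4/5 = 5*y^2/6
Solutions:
 v(y) = 35*y^2/36 - 14/15


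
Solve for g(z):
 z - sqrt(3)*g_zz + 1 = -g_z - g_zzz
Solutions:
 g(z) = C1 - z^2/2 - sqrt(3)*z - z + (C2*sin(z/2) + C3*cos(z/2))*exp(sqrt(3)*z/2)


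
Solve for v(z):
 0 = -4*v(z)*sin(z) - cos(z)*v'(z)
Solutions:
 v(z) = C1*cos(z)^4


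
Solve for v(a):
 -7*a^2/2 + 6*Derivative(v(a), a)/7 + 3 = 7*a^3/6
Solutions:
 v(a) = C1 + 49*a^4/144 + 49*a^3/36 - 7*a/2


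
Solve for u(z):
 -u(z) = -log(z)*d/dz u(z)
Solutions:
 u(z) = C1*exp(li(z))


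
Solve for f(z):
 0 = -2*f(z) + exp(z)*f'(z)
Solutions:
 f(z) = C1*exp(-2*exp(-z))


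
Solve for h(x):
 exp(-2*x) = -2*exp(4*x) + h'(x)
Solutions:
 h(x) = C1 + exp(4*x)/2 - exp(-2*x)/2


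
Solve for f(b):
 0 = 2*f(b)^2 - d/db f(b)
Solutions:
 f(b) = -1/(C1 + 2*b)


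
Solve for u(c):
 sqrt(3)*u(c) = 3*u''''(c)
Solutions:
 u(c) = C1*exp(-3^(7/8)*c/3) + C2*exp(3^(7/8)*c/3) + C3*sin(3^(7/8)*c/3) + C4*cos(3^(7/8)*c/3)


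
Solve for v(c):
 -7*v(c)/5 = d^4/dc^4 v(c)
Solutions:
 v(c) = (C1*sin(sqrt(2)*5^(3/4)*7^(1/4)*c/10) + C2*cos(sqrt(2)*5^(3/4)*7^(1/4)*c/10))*exp(-sqrt(2)*5^(3/4)*7^(1/4)*c/10) + (C3*sin(sqrt(2)*5^(3/4)*7^(1/4)*c/10) + C4*cos(sqrt(2)*5^(3/4)*7^(1/4)*c/10))*exp(sqrt(2)*5^(3/4)*7^(1/4)*c/10)


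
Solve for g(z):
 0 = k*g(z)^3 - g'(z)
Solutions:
 g(z) = -sqrt(2)*sqrt(-1/(C1 + k*z))/2
 g(z) = sqrt(2)*sqrt(-1/(C1 + k*z))/2


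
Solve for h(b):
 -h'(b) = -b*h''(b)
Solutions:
 h(b) = C1 + C2*b^2


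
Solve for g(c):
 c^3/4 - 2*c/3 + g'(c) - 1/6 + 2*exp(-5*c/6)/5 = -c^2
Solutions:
 g(c) = C1 - c^4/16 - c^3/3 + c^2/3 + c/6 + 12*exp(-5*c/6)/25


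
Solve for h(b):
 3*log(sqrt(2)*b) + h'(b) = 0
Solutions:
 h(b) = C1 - 3*b*log(b) - 3*b*log(2)/2 + 3*b


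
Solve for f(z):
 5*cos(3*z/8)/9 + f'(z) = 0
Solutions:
 f(z) = C1 - 40*sin(3*z/8)/27


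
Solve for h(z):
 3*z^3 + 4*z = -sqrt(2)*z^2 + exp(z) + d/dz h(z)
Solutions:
 h(z) = C1 + 3*z^4/4 + sqrt(2)*z^3/3 + 2*z^2 - exp(z)


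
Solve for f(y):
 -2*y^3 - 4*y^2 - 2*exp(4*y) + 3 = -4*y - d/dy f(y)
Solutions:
 f(y) = C1 + y^4/2 + 4*y^3/3 - 2*y^2 - 3*y + exp(4*y)/2


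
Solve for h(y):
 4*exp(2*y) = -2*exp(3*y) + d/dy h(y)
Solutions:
 h(y) = C1 + 2*exp(3*y)/3 + 2*exp(2*y)


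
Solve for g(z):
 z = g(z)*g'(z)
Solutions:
 g(z) = -sqrt(C1 + z^2)
 g(z) = sqrt(C1 + z^2)


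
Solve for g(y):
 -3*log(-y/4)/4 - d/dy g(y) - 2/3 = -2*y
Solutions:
 g(y) = C1 + y^2 - 3*y*log(-y)/4 + y*(1 + 18*log(2))/12


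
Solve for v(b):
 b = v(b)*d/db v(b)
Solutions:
 v(b) = -sqrt(C1 + b^2)
 v(b) = sqrt(C1 + b^2)


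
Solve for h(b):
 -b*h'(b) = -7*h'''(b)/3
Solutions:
 h(b) = C1 + Integral(C2*airyai(3^(1/3)*7^(2/3)*b/7) + C3*airybi(3^(1/3)*7^(2/3)*b/7), b)


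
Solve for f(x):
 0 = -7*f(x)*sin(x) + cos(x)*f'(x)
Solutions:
 f(x) = C1/cos(x)^7


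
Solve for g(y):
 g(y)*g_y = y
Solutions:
 g(y) = -sqrt(C1 + y^2)
 g(y) = sqrt(C1 + y^2)


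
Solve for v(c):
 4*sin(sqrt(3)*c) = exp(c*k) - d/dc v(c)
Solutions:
 v(c) = C1 + 4*sqrt(3)*cos(sqrt(3)*c)/3 + exp(c*k)/k


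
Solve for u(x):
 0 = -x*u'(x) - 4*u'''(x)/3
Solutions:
 u(x) = C1 + Integral(C2*airyai(-6^(1/3)*x/2) + C3*airybi(-6^(1/3)*x/2), x)


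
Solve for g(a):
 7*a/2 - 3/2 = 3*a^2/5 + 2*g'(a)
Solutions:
 g(a) = C1 - a^3/10 + 7*a^2/8 - 3*a/4


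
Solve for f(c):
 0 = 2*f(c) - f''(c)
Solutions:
 f(c) = C1*exp(-sqrt(2)*c) + C2*exp(sqrt(2)*c)


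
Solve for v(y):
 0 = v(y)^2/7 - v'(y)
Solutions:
 v(y) = -7/(C1 + y)


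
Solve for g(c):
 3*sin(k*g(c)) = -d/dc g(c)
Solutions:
 g(c) = Piecewise((-acos(-exp(2*C1*k)/(exp(2*C1*k) - exp(6*c*k)) - exp(6*c*k)/(exp(2*C1*k) - exp(6*c*k)))/k + 2*pi/k, Ne(k, 0)), (nan, True))
 g(c) = Piecewise((acos(-exp(2*C1*k)/(exp(2*C1*k) - exp(6*c*k)) - exp(6*c*k)/(exp(2*C1*k) - exp(6*c*k)))/k, Ne(k, 0)), (nan, True))


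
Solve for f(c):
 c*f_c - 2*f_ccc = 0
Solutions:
 f(c) = C1 + Integral(C2*airyai(2^(2/3)*c/2) + C3*airybi(2^(2/3)*c/2), c)


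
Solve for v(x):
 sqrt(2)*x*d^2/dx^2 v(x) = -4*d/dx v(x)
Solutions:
 v(x) = C1 + C2*x^(1 - 2*sqrt(2))


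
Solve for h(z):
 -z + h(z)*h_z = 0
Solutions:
 h(z) = -sqrt(C1 + z^2)
 h(z) = sqrt(C1 + z^2)


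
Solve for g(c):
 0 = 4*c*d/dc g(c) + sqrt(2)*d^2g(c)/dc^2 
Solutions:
 g(c) = C1 + C2*erf(2^(1/4)*c)


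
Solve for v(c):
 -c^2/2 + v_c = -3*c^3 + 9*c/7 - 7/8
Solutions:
 v(c) = C1 - 3*c^4/4 + c^3/6 + 9*c^2/14 - 7*c/8


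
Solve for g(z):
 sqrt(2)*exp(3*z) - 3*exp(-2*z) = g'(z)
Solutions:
 g(z) = C1 + sqrt(2)*exp(3*z)/3 + 3*exp(-2*z)/2


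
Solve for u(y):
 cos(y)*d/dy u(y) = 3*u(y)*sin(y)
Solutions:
 u(y) = C1/cos(y)^3


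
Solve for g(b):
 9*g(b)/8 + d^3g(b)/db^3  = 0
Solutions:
 g(b) = C3*exp(-3^(2/3)*b/2) + (C1*sin(3*3^(1/6)*b/4) + C2*cos(3*3^(1/6)*b/4))*exp(3^(2/3)*b/4)


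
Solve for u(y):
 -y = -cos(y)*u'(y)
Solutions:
 u(y) = C1 + Integral(y/cos(y), y)


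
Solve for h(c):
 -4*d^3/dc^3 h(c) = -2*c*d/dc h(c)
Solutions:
 h(c) = C1 + Integral(C2*airyai(2^(2/3)*c/2) + C3*airybi(2^(2/3)*c/2), c)


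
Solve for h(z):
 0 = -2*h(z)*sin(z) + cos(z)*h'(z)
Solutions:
 h(z) = C1/cos(z)^2


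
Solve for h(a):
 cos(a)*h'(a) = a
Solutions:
 h(a) = C1 + Integral(a/cos(a), a)


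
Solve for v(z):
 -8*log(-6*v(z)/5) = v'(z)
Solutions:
 Integral(1/(log(-_y) - log(5) + log(6)), (_y, v(z)))/8 = C1 - z


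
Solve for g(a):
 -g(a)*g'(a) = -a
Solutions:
 g(a) = -sqrt(C1 + a^2)
 g(a) = sqrt(C1 + a^2)


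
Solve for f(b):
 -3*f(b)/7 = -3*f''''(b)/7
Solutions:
 f(b) = C1*exp(-b) + C2*exp(b) + C3*sin(b) + C4*cos(b)


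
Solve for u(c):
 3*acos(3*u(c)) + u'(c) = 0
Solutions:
 Integral(1/acos(3*_y), (_y, u(c))) = C1 - 3*c


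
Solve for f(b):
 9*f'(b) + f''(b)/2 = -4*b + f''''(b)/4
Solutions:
 f(b) = C1 + C2*exp(-2^(1/3)*b*(2^(1/3)/(sqrt(6555)/9 + 9)^(1/3) + 3*(sqrt(6555)/9 + 9)^(1/3))/6)*sin(sqrt(3)*b*(-3*(2*sqrt(6555)/9 + 18)^(1/3) + 2/(2*sqrt(6555)/9 + 18)^(1/3))/6) + C3*exp(-2^(1/3)*b*(2^(1/3)/(sqrt(6555)/9 + 9)^(1/3) + 3*(sqrt(6555)/9 + 9)^(1/3))/6)*cos(sqrt(3)*b*(-3*(2*sqrt(6555)/9 + 18)^(1/3) + 2/(2*sqrt(6555)/9 + 18)^(1/3))/6) + C4*exp(2^(1/3)*b*(2^(1/3)/(3*(sqrt(6555)/9 + 9)^(1/3)) + (sqrt(6555)/9 + 9)^(1/3))) - 2*b^2/9 + 2*b/81


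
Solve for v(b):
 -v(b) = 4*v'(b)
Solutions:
 v(b) = C1*exp(-b/4)


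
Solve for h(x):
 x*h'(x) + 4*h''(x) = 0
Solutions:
 h(x) = C1 + C2*erf(sqrt(2)*x/4)


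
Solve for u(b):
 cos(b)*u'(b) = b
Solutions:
 u(b) = C1 + Integral(b/cos(b), b)


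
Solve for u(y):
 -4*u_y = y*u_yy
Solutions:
 u(y) = C1 + C2/y^3


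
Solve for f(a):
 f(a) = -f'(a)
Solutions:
 f(a) = C1*exp(-a)


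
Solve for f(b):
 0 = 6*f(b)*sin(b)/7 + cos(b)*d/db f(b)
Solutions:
 f(b) = C1*cos(b)^(6/7)


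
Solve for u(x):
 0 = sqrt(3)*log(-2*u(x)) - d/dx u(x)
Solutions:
 -sqrt(3)*Integral(1/(log(-_y) + log(2)), (_y, u(x)))/3 = C1 - x


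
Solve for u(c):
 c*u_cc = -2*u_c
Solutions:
 u(c) = C1 + C2/c


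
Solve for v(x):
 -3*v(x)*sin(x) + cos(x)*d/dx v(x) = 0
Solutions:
 v(x) = C1/cos(x)^3


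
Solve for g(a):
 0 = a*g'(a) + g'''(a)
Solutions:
 g(a) = C1 + Integral(C2*airyai(-a) + C3*airybi(-a), a)


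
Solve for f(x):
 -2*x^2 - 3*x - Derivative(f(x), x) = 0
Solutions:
 f(x) = C1 - 2*x^3/3 - 3*x^2/2


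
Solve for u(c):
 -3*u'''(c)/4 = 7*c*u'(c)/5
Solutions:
 u(c) = C1 + Integral(C2*airyai(-15^(2/3)*28^(1/3)*c/15) + C3*airybi(-15^(2/3)*28^(1/3)*c/15), c)


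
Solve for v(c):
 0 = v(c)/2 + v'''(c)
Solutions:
 v(c) = C3*exp(-2^(2/3)*c/2) + (C1*sin(2^(2/3)*sqrt(3)*c/4) + C2*cos(2^(2/3)*sqrt(3)*c/4))*exp(2^(2/3)*c/4)


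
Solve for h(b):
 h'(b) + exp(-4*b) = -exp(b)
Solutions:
 h(b) = C1 - exp(b) + exp(-4*b)/4


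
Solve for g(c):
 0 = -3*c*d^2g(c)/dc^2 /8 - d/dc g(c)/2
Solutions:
 g(c) = C1 + C2/c^(1/3)


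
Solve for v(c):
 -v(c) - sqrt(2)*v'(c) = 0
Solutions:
 v(c) = C1*exp(-sqrt(2)*c/2)


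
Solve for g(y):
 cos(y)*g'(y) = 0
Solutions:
 g(y) = C1


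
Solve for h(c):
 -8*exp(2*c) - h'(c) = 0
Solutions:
 h(c) = C1 - 4*exp(2*c)


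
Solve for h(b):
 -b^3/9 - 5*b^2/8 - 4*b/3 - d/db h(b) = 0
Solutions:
 h(b) = C1 - b^4/36 - 5*b^3/24 - 2*b^2/3


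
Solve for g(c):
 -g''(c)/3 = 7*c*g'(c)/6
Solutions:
 g(c) = C1 + C2*erf(sqrt(7)*c/2)


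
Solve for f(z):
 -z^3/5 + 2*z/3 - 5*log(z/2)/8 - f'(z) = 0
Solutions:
 f(z) = C1 - z^4/20 + z^2/3 - 5*z*log(z)/8 + 5*z*log(2)/8 + 5*z/8


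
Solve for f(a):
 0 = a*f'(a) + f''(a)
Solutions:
 f(a) = C1 + C2*erf(sqrt(2)*a/2)


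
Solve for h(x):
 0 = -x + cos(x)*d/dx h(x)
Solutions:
 h(x) = C1 + Integral(x/cos(x), x)


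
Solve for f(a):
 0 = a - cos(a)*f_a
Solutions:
 f(a) = C1 + Integral(a/cos(a), a)


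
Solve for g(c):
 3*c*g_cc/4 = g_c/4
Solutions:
 g(c) = C1 + C2*c^(4/3)


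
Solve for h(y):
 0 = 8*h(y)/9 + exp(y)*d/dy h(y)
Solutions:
 h(y) = C1*exp(8*exp(-y)/9)


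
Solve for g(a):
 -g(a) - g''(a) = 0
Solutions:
 g(a) = C1*sin(a) + C2*cos(a)


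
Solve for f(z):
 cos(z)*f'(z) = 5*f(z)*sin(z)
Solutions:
 f(z) = C1/cos(z)^5


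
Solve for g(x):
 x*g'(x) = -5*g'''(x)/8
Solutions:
 g(x) = C1 + Integral(C2*airyai(-2*5^(2/3)*x/5) + C3*airybi(-2*5^(2/3)*x/5), x)


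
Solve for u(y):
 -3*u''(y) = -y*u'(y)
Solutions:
 u(y) = C1 + C2*erfi(sqrt(6)*y/6)


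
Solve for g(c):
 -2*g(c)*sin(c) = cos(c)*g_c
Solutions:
 g(c) = C1*cos(c)^2


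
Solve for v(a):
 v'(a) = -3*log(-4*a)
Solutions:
 v(a) = C1 - 3*a*log(-a) + 3*a*(1 - 2*log(2))


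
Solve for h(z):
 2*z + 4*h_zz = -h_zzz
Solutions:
 h(z) = C1 + C2*z + C3*exp(-4*z) - z^3/12 + z^2/16


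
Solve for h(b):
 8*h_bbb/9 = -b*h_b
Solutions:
 h(b) = C1 + Integral(C2*airyai(-3^(2/3)*b/2) + C3*airybi(-3^(2/3)*b/2), b)


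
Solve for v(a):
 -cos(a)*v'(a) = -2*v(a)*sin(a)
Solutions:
 v(a) = C1/cos(a)^2


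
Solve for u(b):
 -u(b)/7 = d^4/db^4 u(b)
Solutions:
 u(b) = (C1*sin(sqrt(2)*7^(3/4)*b/14) + C2*cos(sqrt(2)*7^(3/4)*b/14))*exp(-sqrt(2)*7^(3/4)*b/14) + (C3*sin(sqrt(2)*7^(3/4)*b/14) + C4*cos(sqrt(2)*7^(3/4)*b/14))*exp(sqrt(2)*7^(3/4)*b/14)


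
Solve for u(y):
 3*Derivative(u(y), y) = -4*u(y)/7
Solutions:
 u(y) = C1*exp(-4*y/21)


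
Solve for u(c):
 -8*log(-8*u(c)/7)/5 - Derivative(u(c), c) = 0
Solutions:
 5*Integral(1/(log(-_y) - log(7) + 3*log(2)), (_y, u(c)))/8 = C1 - c


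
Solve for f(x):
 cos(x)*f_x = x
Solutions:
 f(x) = C1 + Integral(x/cos(x), x)


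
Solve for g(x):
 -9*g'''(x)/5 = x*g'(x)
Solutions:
 g(x) = C1 + Integral(C2*airyai(-15^(1/3)*x/3) + C3*airybi(-15^(1/3)*x/3), x)


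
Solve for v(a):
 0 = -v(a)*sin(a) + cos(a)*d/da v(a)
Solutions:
 v(a) = C1/cos(a)


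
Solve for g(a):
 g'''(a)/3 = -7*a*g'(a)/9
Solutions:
 g(a) = C1 + Integral(C2*airyai(-3^(2/3)*7^(1/3)*a/3) + C3*airybi(-3^(2/3)*7^(1/3)*a/3), a)


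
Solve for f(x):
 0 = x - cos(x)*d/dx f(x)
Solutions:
 f(x) = C1 + Integral(x/cos(x), x)


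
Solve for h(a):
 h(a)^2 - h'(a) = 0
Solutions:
 h(a) = -1/(C1 + a)


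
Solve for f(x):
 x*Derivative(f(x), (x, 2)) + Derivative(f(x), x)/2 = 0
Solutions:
 f(x) = C1 + C2*sqrt(x)


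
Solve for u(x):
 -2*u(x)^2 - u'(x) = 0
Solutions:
 u(x) = 1/(C1 + 2*x)


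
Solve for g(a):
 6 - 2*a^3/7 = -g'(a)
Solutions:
 g(a) = C1 + a^4/14 - 6*a


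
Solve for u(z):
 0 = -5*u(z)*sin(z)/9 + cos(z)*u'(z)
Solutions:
 u(z) = C1/cos(z)^(5/9)


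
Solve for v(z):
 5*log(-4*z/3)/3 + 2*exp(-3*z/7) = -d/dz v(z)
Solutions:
 v(z) = C1 - 5*z*log(-z)/3 + 5*z*(-2*log(2) + 1 + log(3))/3 + 14*exp(-3*z/7)/3


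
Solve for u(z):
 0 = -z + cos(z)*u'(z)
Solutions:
 u(z) = C1 + Integral(z/cos(z), z)


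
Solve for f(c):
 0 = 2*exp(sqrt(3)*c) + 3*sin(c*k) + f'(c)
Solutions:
 f(c) = C1 - 2*sqrt(3)*exp(sqrt(3)*c)/3 + 3*cos(c*k)/k


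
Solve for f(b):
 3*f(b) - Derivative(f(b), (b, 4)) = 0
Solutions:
 f(b) = C1*exp(-3^(1/4)*b) + C2*exp(3^(1/4)*b) + C3*sin(3^(1/4)*b) + C4*cos(3^(1/4)*b)


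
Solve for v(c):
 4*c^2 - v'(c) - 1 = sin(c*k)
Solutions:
 v(c) = C1 + 4*c^3/3 - c + cos(c*k)/k


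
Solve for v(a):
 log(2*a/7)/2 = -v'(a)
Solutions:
 v(a) = C1 - a*log(a)/2 - a*log(2)/2 + a/2 + a*log(7)/2


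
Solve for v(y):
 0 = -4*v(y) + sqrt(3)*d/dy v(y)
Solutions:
 v(y) = C1*exp(4*sqrt(3)*y/3)


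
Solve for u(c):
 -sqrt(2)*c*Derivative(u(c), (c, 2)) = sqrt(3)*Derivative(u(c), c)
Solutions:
 u(c) = C1 + C2*c^(1 - sqrt(6)/2)


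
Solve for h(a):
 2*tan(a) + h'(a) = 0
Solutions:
 h(a) = C1 + 2*log(cos(a))


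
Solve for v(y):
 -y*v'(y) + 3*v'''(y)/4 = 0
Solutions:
 v(y) = C1 + Integral(C2*airyai(6^(2/3)*y/3) + C3*airybi(6^(2/3)*y/3), y)
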